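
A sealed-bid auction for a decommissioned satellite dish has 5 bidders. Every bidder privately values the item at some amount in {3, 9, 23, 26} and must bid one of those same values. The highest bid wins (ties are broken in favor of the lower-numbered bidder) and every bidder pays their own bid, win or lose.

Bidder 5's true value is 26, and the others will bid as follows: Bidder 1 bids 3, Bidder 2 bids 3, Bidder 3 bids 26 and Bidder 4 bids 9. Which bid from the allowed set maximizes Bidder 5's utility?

Bid 3: loses but pays 3, utility -3.
Bid 9: loses but pays 9, utility -9.
Bid 23: loses but pays 23, utility -23.
Bid 26: loses but pays 26, utility -26.
The best choice is 3 with utility -3.

3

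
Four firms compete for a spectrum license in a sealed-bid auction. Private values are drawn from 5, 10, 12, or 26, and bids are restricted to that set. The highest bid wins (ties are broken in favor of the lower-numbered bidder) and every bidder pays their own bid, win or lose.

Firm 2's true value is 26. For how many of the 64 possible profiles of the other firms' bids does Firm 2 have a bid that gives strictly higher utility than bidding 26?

34

Others bid (5, 5, 5): truth gives 0; bid 10 gives 16 > 0. Violating.
Others bid (5, 5, 10): truth gives 0; bid 10 gives 16 > 0. Violating.
Others bid (5, 5, 12): truth gives 0; bid 12 gives 14 > 0. Violating.
Others bid (5, 10, 5): truth gives 0; bid 10 gives 16 > 0. Violating.
Others bid (5, 5, 26): truth gives 0; no alternative beats it.
Others bid (5, 10, 26): truth gives 0; no alternative beats it.
(Checking all 64 profiles: 34 have a profitable deviation, 30 do not.)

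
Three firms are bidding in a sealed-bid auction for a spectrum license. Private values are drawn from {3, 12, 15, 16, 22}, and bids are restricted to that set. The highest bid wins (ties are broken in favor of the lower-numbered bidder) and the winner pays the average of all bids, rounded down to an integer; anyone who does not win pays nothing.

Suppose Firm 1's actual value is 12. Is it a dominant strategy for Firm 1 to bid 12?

Consider the case where Firm 2 bids 3 and Firm 3 bids 3.
Truthful bid 12: wins, pays 6, utility 12 - 6 = 6.
Bid 3 instead: wins, pays 3, utility 12 - 3 = 9.
Since 9 > 6, bidding 3 is strictly better here, so truthful bidding is not dominant.

No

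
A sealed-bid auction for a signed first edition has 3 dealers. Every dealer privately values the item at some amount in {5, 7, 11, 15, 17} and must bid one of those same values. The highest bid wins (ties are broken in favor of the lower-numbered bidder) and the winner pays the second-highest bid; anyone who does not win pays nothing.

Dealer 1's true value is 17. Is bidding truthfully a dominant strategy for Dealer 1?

Check each profile of the others' bids and compare truth against every alternative bid.
Others bid (5, 5): truth gives 12, best alternative gives 12.
Others bid (5, 7): truth gives 10, best alternative gives 10.
Others bid (7, 5): truth gives 10, best alternative gives 10.
Others bid (7, 7): truth gives 10, best alternative gives 10.
Others bid (5, 11): truth gives 6, best alternative gives 6.
Others bid (7, 11): truth gives 6, best alternative gives 6.
(Remaining 19 profiles checked similarly; truth is weakly best in each.)
In every case the truthful bid is at least as good as any alternative, so it is a dominant strategy.

Yes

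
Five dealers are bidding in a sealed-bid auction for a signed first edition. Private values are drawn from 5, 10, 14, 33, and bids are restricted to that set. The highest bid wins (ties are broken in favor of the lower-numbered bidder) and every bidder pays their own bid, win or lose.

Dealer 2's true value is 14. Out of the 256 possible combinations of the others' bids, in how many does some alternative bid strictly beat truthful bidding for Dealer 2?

210

Others bid (5, 5, 5, 5): truth gives 0; bid 10 gives 4 > 0. Violating.
Others bid (5, 5, 5, 10): truth gives 0; bid 10 gives 4 > 0. Violating.
Others bid (5, 5, 5, 33): truth gives -14; bid 5 gives -5 > -14. Violating.
Others bid (5, 5, 10, 5): truth gives 0; bid 10 gives 4 > 0. Violating.
Others bid (5, 5, 5, 14): truth gives 0; no alternative beats it.
Others bid (5, 5, 10, 14): truth gives 0; no alternative beats it.
(Checking all 256 profiles: 210 have a profitable deviation, 46 do not.)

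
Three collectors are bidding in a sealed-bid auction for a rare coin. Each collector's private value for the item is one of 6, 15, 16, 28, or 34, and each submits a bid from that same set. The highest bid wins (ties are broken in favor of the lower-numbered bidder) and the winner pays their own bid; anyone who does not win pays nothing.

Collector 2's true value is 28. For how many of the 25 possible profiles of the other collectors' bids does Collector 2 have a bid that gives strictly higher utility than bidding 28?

6

Others bid (6, 6): truth gives 0; bid 15 gives 13 > 0. Violating.
Others bid (6, 15): truth gives 0; bid 15 gives 13 > 0. Violating.
Others bid (6, 16): truth gives 0; bid 16 gives 12 > 0. Violating.
Others bid (15, 6): truth gives 0; bid 16 gives 12 > 0. Violating.
Others bid (6, 28): truth gives 0; no alternative beats it.
Others bid (6, 34): truth gives 0; no alternative beats it.
(Checking all 25 profiles: 6 have a profitable deviation, 19 do not.)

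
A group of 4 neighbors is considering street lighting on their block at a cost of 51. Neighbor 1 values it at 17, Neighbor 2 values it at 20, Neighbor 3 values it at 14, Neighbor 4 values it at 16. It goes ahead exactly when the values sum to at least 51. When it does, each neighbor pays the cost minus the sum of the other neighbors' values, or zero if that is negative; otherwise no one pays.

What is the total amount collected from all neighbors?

Total value 67 ≥ cost 51, so it is built.
Neighbor 1: others sum to 50; max(0, 51 - 50) = 1.
Neighbor 2: others sum to 47; max(0, 51 - 47) = 4.
Neighbor 3: others sum to 53; max(0, 51 - 53) = 0.
Neighbor 4: others sum to 51; max(0, 51 - 51) = 0.
Total collected = 1 + 4 + 0 + 0 = 5.

5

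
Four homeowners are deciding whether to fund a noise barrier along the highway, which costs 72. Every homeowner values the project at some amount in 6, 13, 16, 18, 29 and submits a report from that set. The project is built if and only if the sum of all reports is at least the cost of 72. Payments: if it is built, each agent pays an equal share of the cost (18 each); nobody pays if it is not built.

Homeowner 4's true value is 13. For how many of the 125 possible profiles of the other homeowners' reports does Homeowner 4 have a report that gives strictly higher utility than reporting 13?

Others report (6, 29, 29): truth gives -5; report 6 gives 0 > -5. Violating.
Others report (13, 18, 29): truth gives -5; report 6 gives 0 > -5. Violating.
Others report (13, 29, 18): truth gives -5; report 6 gives 0 > -5. Violating.
Others report (16, 16, 29): truth gives -5; report 6 gives 0 > -5. Violating.
Others report (6, 6, 6): truth gives 0; no alternative beats it.
Others report (6, 6, 13): truth gives 0; no alternative beats it.
(Checking all 125 profiles: 21 have a profitable deviation, 104 do not.)

21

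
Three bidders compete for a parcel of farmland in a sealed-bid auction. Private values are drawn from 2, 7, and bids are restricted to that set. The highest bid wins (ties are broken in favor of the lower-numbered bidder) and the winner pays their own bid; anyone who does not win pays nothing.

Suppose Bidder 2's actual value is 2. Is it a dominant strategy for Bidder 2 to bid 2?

Check each profile of the others' bids and compare truth against every alternative bid.
Others bid (2, 2): truth gives 0, best alternative gives -5.
Others bid (2, 7): truth gives 0, best alternative gives -5.
Others bid (7, 2): truth gives 0, best alternative gives 0.
Others bid (7, 7): truth gives 0, best alternative gives 0.
In every case the truthful bid is at least as good as any alternative, so it is a dominant strategy.

Yes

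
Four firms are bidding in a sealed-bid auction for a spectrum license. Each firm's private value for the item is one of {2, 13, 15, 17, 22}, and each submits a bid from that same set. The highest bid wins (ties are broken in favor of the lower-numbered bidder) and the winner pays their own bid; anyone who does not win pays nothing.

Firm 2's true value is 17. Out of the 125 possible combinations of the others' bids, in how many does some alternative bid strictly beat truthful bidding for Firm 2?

Others bid (2, 2, 2): truth gives 0; bid 13 gives 4 > 0. Violating.
Others bid (2, 2, 13): truth gives 0; bid 13 gives 4 > 0. Violating.
Others bid (2, 2, 15): truth gives 0; bid 15 gives 2 > 0. Violating.
Others bid (2, 13, 2): truth gives 0; bid 13 gives 4 > 0. Violating.
Others bid (2, 2, 17): truth gives 0; no alternative beats it.
Others bid (2, 2, 22): truth gives 0; no alternative beats it.
(Checking all 125 profiles: 18 have a profitable deviation, 107 do not.)

18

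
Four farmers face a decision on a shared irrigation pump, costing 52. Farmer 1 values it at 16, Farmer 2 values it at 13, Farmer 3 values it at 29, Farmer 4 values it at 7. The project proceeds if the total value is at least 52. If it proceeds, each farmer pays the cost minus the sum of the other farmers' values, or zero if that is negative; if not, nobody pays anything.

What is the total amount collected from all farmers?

19

Total value 65 ≥ cost 52, so it is built.
Farmer 1: others sum to 49; max(0, 52 - 49) = 3.
Farmer 2: others sum to 52; max(0, 52 - 52) = 0.
Farmer 3: others sum to 36; max(0, 52 - 36) = 16.
Farmer 4: others sum to 58; max(0, 52 - 58) = 0.
Total collected = 3 + 0 + 16 + 0 = 19.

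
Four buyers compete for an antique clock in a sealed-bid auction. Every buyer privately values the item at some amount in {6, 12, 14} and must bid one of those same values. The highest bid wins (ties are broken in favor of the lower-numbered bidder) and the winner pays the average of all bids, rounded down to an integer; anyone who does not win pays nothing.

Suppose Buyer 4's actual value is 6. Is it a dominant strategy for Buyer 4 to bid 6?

Yes

Check each profile of the others' bids and compare truth against every alternative bid.
Others bid (6, 6, 6): truth gives 0, best alternative gives -1.
Others bid (6, 6, 12): truth gives 0, best alternative gives 0.
Others bid (6, 6, 14): truth gives 0, best alternative gives 0.
Others bid (6, 12, 6): truth gives 0, best alternative gives 0.
Others bid (6, 12, 12): truth gives 0, best alternative gives 0.
Others bid (6, 12, 14): truth gives 0, best alternative gives 0.
(Remaining 21 profiles checked similarly; truth is weakly best in each.)
In every case the truthful bid is at least as good as any alternative, so it is a dominant strategy.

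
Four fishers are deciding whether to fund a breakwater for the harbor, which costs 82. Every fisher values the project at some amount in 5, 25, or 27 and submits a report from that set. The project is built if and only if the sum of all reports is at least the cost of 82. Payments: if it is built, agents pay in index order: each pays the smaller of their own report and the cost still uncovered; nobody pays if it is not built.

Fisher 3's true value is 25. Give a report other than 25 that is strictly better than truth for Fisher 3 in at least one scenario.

Suppose Fisher 1 reports 25, Fisher 2 reports 25 and Fisher 4 reports 27.
Report 25: project built, pays 25, utility 25 - 25 = 0.
Report 5: project built, pays 5, utility 25 - 5 = 20.
So reporting 5 beats truth here (20 > 0).

5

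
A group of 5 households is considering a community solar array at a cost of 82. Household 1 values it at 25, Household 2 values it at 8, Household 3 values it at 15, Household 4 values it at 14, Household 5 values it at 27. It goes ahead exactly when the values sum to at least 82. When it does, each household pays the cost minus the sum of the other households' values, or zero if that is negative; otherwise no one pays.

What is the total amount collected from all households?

54

Total value 89 ≥ cost 82, so it is built.
Household 1: others sum to 64; max(0, 82 - 64) = 18.
Household 2: others sum to 81; max(0, 82 - 81) = 1.
Household 3: others sum to 74; max(0, 82 - 74) = 8.
Household 4: others sum to 75; max(0, 82 - 75) = 7.
Household 5: others sum to 62; max(0, 82 - 62) = 20.
Total collected = 18 + 1 + 8 + 7 + 20 = 54.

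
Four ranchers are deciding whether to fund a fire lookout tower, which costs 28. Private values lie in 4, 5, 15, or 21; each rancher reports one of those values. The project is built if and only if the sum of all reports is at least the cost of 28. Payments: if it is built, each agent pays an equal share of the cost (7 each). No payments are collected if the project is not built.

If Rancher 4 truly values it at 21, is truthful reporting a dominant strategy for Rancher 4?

Yes

Check each profile of the others' reports and compare truth against every alternative report.
Others report (4, 4, 4): truth gives 14, best alternative gives 0.
Others report (4, 4, 5): truth gives 14, best alternative gives 14.
Others report (4, 4, 15): truth gives 14, best alternative gives 14.
Others report (4, 4, 21): truth gives 14, best alternative gives 14.
Others report (4, 5, 4): truth gives 14, best alternative gives 14.
Others report (4, 5, 5): truth gives 14, best alternative gives 14.
(Remaining 58 profiles checked similarly; truth is weakly best in each.)
In every case the truthful report is at least as good as any alternative, so it is a dominant strategy.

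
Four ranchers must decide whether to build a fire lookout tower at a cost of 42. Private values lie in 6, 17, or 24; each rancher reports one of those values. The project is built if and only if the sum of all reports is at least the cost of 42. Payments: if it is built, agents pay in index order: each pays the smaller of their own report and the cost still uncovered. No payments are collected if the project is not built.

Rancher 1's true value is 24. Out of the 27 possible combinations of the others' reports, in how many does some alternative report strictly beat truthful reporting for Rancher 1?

26

Others report (6, 6, 17): truth gives 0; report 17 gives 7 > 0. Violating.
Others report (6, 6, 24): truth gives 0; report 6 gives 18 > 0. Violating.
Others report (6, 17, 6): truth gives 0; report 17 gives 7 > 0. Violating.
Others report (6, 17, 17): truth gives 0; report 6 gives 18 > 0. Violating.
Others report (6, 6, 6): truth gives 0; no alternative beats it.
(Checking all 27 profiles: 26 have a profitable deviation, 1 does not.)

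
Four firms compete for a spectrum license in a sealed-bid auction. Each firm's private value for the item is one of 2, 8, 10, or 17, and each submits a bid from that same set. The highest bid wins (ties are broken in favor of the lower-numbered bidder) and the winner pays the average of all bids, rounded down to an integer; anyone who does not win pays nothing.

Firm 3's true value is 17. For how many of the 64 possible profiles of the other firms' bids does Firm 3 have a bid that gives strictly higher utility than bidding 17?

12

Others bid (2, 2, 2): truth gives 12; bid 8 gives 14 > 12. Violating.
Others bid (2, 2, 8): truth gives 10; bid 8 gives 12 > 10. Violating.
Others bid (2, 2, 10): truth gives 10; bid 10 gives 11 > 10. Violating.
Others bid (2, 8, 2): truth gives 10; bid 10 gives 12 > 10. Violating.
Others bid (2, 2, 17): truth gives 8; no alternative beats it.
Others bid (2, 8, 17): truth gives 6; no alternative beats it.
(Checking all 64 profiles: 12 have a profitable deviation, 52 do not.)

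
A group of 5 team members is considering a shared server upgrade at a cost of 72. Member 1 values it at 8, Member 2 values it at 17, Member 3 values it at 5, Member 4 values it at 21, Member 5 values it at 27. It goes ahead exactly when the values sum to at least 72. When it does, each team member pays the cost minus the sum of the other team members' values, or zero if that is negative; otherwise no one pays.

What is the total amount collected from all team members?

Total value 78 ≥ cost 72, so it is built.
Member 1: others sum to 70; max(0, 72 - 70) = 2.
Member 2: others sum to 61; max(0, 72 - 61) = 11.
Member 3: others sum to 73; max(0, 72 - 73) = 0.
Member 4: others sum to 57; max(0, 72 - 57) = 15.
Member 5: others sum to 51; max(0, 72 - 51) = 21.
Total collected = 2 + 11 + 0 + 15 + 21 = 49.

49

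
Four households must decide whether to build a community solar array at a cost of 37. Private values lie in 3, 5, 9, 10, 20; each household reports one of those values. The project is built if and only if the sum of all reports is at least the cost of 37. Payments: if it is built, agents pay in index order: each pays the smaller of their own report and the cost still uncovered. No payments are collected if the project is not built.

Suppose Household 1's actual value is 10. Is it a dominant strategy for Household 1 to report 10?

No

Consider the case where Household 2 reports 3, Household 3 reports 5 and Household 4 reports 20.
Truthful report 10: project built, pays 10, utility 10 - 10 = 0.
Report 9 instead: project built, pays 9, utility 10 - 9 = 1.
Since 1 > 0, reporting 9 is strictly better here, so truthful reporting is not dominant.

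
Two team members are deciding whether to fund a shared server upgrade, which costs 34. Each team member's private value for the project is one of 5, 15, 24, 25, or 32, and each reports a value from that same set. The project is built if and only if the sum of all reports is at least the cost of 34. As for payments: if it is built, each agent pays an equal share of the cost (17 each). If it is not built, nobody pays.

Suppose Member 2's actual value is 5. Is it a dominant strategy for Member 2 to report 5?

Check each profile of the others' reports and compare truth against every alternative report.
Others report (24): truth gives 0, best alternative gives -12.
Others report (25): truth gives 0, best alternative gives -12.
Others report (32): truth gives -12, best alternative gives -12.
Others report (5): truth gives 0, best alternative gives 0.
Others report (15): truth gives 0, best alternative gives 0.
In every case the truthful report is at least as good as any alternative, so it is a dominant strategy.

Yes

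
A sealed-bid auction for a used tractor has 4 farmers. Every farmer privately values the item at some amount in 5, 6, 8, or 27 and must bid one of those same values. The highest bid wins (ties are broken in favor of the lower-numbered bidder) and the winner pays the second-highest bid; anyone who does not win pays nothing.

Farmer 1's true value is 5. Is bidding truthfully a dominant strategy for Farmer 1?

Yes

Check each profile of the others' bids and compare truth against every alternative bid.
Others bid (5, 5, 6): truth gives 0, best alternative gives -1.
Others bid (5, 6, 5): truth gives 0, best alternative gives -1.
Others bid (5, 6, 6): truth gives 0, best alternative gives -1.
Others bid (6, 5, 5): truth gives 0, best alternative gives -1.
Others bid (6, 5, 6): truth gives 0, best alternative gives -1.
Others bid (6, 6, 5): truth gives 0, best alternative gives -1.
(Remaining 58 profiles checked similarly; truth is weakly best in each.)
In every case the truthful bid is at least as good as any alternative, so it is a dominant strategy.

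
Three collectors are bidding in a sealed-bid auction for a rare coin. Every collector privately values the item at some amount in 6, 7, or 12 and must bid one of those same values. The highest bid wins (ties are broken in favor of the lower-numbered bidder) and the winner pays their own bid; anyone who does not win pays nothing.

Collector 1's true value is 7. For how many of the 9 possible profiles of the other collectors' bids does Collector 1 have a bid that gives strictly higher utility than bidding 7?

Others bid (6, 6): truth gives 0; bid 6 gives 1 > 0. Violating.
Others bid (6, 7): truth gives 0; no alternative beats it.
Others bid (6, 12): truth gives 0; no alternative beats it.
(Checking all 9 profiles: 1 has a profitable deviation, 8 do not.)

1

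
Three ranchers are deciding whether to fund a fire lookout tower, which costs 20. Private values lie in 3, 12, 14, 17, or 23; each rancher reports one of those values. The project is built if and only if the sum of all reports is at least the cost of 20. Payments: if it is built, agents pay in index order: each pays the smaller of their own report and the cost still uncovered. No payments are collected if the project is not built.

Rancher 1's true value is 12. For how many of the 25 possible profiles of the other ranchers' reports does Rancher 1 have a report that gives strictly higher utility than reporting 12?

Others report (3, 14): truth gives 0; report 3 gives 9 > 0. Violating.
Others report (3, 17): truth gives 0; report 3 gives 9 > 0. Violating.
Others report (3, 23): truth gives 0; report 3 gives 9 > 0. Violating.
Others report (12, 12): truth gives 0; report 3 gives 9 > 0. Violating.
Others report (3, 3): truth gives 0; no alternative beats it.
Others report (3, 12): truth gives 0; no alternative beats it.
(Checking all 25 profiles: 22 have a profitable deviation, 3 do not.)

22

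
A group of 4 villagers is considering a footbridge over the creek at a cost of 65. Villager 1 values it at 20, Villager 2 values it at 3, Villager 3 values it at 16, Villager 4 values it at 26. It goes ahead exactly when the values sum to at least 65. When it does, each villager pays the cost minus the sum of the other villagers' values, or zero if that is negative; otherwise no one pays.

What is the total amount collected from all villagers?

Total value 65 ≥ cost 65, so it is built.
Villager 1: others sum to 45; max(0, 65 - 45) = 20.
Villager 2: others sum to 62; max(0, 65 - 62) = 3.
Villager 3: others sum to 49; max(0, 65 - 49) = 16.
Villager 4: others sum to 39; max(0, 65 - 39) = 26.
Total collected = 20 + 3 + 16 + 26 = 65.

65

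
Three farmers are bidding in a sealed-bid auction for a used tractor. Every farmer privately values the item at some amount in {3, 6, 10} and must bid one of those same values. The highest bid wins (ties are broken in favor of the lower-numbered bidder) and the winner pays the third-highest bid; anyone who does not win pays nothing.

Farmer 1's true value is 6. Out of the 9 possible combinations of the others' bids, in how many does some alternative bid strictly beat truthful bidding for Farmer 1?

Others bid (3, 10): truth gives 0; bid 10 gives 3 > 0. Violating.
Others bid (10, 3): truth gives 0; bid 10 gives 3 > 0. Violating.
Others bid (3, 3): truth gives 3; no alternative beats it.
Others bid (3, 6): truth gives 3; no alternative beats it.
(Checking all 9 profiles: 2 have a profitable deviation, 7 do not.)

2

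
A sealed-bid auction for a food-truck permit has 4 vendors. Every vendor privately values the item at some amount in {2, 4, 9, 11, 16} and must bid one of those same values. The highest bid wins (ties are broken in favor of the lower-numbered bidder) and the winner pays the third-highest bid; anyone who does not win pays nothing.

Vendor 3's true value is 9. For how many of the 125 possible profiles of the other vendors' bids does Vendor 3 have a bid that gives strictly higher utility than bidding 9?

Others bid (2, 2, 11): truth gives 0; bid 11 gives 7 > 0. Violating.
Others bid (2, 2, 16): truth gives 0; bid 16 gives 7 > 0. Violating.
Others bid (2, 4, 11): truth gives 0; bid 11 gives 5 > 0. Violating.
Others bid (2, 4, 16): truth gives 0; bid 16 gives 5 > 0. Violating.
Others bid (2, 2, 2): truth gives 7; no alternative beats it.
Others bid (2, 2, 4): truth gives 7; no alternative beats it.
(Checking all 125 profiles: 24 have a profitable deviation, 101 do not.)

24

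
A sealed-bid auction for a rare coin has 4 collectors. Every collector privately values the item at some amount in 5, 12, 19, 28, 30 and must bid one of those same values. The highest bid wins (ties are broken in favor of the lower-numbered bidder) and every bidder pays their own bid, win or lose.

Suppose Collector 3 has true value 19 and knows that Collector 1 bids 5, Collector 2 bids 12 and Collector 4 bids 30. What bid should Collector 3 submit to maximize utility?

5

Bid 5: loses but pays 5, utility -5.
Bid 12: loses but pays 12, utility -12.
Bid 19: loses but pays 19, utility -19.
Bid 28: loses but pays 28, utility -28.
Bid 30: wins, pays 30, utility 19 - 30 = -11.
The best choice is 5 with utility -5.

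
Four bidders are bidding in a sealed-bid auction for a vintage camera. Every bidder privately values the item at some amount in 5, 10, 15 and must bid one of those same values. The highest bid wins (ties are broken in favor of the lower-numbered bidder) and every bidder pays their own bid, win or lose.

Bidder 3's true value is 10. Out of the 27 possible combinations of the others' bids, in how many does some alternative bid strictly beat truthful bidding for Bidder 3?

25

Others bid (5, 5, 15): truth gives -10; bid 5 gives -5 > -10. Violating.
Others bid (5, 10, 5): truth gives -10; bid 5 gives -5 > -10. Violating.
Others bid (5, 10, 10): truth gives -10; bid 5 gives -5 > -10. Violating.
Others bid (5, 10, 15): truth gives -10; bid 5 gives -5 > -10. Violating.
Others bid (5, 5, 5): truth gives 0; no alternative beats it.
Others bid (5, 5, 10): truth gives 0; no alternative beats it.
(Checking all 27 profiles: 25 have a profitable deviation, 2 do not.)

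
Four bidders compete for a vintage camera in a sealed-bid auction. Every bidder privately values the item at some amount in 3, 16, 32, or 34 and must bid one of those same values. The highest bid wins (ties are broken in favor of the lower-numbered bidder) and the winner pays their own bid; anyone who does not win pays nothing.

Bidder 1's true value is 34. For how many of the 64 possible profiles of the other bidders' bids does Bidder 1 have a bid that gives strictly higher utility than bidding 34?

27

Others bid (3, 3, 3): truth gives 0; bid 3 gives 31 > 0. Violating.
Others bid (3, 3, 16): truth gives 0; bid 16 gives 18 > 0. Violating.
Others bid (3, 3, 32): truth gives 0; bid 32 gives 2 > 0. Violating.
Others bid (3, 16, 3): truth gives 0; bid 16 gives 18 > 0. Violating.
Others bid (3, 3, 34): truth gives 0; no alternative beats it.
Others bid (3, 16, 34): truth gives 0; no alternative beats it.
(Checking all 64 profiles: 27 have a profitable deviation, 37 do not.)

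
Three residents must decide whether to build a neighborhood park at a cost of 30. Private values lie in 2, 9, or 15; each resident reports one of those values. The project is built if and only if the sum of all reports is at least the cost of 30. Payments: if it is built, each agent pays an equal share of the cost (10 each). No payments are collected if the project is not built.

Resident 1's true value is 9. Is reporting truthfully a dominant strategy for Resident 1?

Consider the case where Resident 2 reports 9 and Resident 3 reports 15.
Truthful report 9: project built, pays 10, utility 9 - 10 = -1.
Report 2 instead: project not built, utility 0.
Since 0 > -1, reporting 2 is strictly better here, so truthful reporting is not dominant.

No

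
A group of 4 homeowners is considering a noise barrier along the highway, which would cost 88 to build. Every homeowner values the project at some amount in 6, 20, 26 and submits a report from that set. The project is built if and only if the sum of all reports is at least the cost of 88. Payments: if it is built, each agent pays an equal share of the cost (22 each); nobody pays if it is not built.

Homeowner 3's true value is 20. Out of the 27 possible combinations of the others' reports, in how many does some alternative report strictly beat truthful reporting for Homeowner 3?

4

Others report (20, 26, 26): truth gives -2; report 6 gives 0 > -2. Violating.
Others report (26, 20, 26): truth gives -2; report 6 gives 0 > -2. Violating.
Others report (26, 26, 20): truth gives -2; report 6 gives 0 > -2. Violating.
Others report (26, 26, 26): truth gives -2; report 6 gives 0 > -2. Violating.
Others report (6, 6, 6): truth gives 0; no alternative beats it.
Others report (6, 6, 20): truth gives 0; no alternative beats it.
(Checking all 27 profiles: 4 have a profitable deviation, 23 do not.)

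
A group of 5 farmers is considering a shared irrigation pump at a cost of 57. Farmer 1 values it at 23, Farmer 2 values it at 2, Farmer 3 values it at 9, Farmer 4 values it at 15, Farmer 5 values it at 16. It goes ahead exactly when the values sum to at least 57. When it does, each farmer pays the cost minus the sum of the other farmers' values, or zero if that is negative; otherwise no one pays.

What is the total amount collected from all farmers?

31

Total value 65 ≥ cost 57, so it is built.
Farmer 1: others sum to 42; max(0, 57 - 42) = 15.
Farmer 2: others sum to 63; max(0, 57 - 63) = 0.
Farmer 3: others sum to 56; max(0, 57 - 56) = 1.
Farmer 4: others sum to 50; max(0, 57 - 50) = 7.
Farmer 5: others sum to 49; max(0, 57 - 49) = 8.
Total collected = 15 + 0 + 1 + 7 + 8 = 31.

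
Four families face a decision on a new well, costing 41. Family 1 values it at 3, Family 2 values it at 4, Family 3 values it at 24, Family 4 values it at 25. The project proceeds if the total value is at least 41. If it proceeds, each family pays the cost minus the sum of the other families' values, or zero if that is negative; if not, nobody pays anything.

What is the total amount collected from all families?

Total value 56 ≥ cost 41, so it is built.
Family 1: others sum to 53; max(0, 41 - 53) = 0.
Family 2: others sum to 52; max(0, 41 - 52) = 0.
Family 3: others sum to 32; max(0, 41 - 32) = 9.
Family 4: others sum to 31; max(0, 41 - 31) = 10.
Total collected = 0 + 0 + 9 + 10 = 19.

19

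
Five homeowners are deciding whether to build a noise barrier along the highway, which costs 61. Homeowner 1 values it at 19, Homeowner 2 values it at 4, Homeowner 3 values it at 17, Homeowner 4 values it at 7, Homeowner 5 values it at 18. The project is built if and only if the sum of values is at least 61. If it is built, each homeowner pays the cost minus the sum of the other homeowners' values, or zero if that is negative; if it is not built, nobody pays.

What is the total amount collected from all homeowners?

45

Total value 65 ≥ cost 61, so it is built.
Homeowner 1: others sum to 46; max(0, 61 - 46) = 15.
Homeowner 2: others sum to 61; max(0, 61 - 61) = 0.
Homeowner 3: others sum to 48; max(0, 61 - 48) = 13.
Homeowner 4: others sum to 58; max(0, 61 - 58) = 3.
Homeowner 5: others sum to 47; max(0, 61 - 47) = 14.
Total collected = 15 + 0 + 13 + 3 + 14 = 45.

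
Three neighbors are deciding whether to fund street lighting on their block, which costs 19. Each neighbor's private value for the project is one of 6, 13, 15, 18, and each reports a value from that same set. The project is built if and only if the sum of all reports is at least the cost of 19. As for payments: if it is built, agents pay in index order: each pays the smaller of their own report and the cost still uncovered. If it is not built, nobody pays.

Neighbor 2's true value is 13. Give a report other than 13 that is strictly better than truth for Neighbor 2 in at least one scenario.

Suppose Neighbor 1 reports 6 and Neighbor 3 reports 13.
Report 13: project built, pays 13, utility 13 - 13 = 0.
Report 6: project built, pays 6, utility 13 - 6 = 7.
So reporting 6 beats truth here (7 > 0).

6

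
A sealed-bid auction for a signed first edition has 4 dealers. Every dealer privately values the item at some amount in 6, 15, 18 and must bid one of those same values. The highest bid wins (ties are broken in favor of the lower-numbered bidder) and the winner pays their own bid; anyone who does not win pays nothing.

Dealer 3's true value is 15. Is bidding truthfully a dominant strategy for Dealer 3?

Yes

Check each profile of the others' bids and compare truth against every alternative bid.
Others bid (6, 6, 6): truth gives 0, best alternative gives 0.
Others bid (6, 6, 15): truth gives 0, best alternative gives 0.
Others bid (6, 6, 18): truth gives 0, best alternative gives 0.
Others bid (6, 15, 6): truth gives 0, best alternative gives 0.
Others bid (6, 15, 15): truth gives 0, best alternative gives 0.
Others bid (6, 15, 18): truth gives 0, best alternative gives 0.
(Remaining 21 profiles checked similarly; truth is weakly best in each.)
In every case the truthful bid is at least as good as any alternative, so it is a dominant strategy.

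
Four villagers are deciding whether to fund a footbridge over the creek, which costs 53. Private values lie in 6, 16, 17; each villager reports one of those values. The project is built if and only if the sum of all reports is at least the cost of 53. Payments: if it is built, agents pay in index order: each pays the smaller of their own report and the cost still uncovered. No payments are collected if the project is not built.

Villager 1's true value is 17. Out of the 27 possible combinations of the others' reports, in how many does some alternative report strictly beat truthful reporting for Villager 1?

20

Others report (6, 16, 16): truth gives 0; report 16 gives 1 > 0. Violating.
Others report (6, 16, 17): truth gives 0; report 16 gives 1 > 0. Violating.
Others report (6, 17, 16): truth gives 0; report 16 gives 1 > 0. Violating.
Others report (6, 17, 17): truth gives 0; report 16 gives 1 > 0. Violating.
Others report (6, 6, 6): truth gives 0; no alternative beats it.
Others report (6, 6, 16): truth gives 0; no alternative beats it.
(Checking all 27 profiles: 20 have a profitable deviation, 7 do not.)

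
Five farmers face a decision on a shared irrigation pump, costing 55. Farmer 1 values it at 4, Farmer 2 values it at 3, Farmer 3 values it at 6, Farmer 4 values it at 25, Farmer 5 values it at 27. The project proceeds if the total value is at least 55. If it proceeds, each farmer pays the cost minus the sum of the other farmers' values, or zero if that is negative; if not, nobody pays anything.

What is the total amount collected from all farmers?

32

Total value 65 ≥ cost 55, so it is built.
Farmer 1: others sum to 61; max(0, 55 - 61) = 0.
Farmer 2: others sum to 62; max(0, 55 - 62) = 0.
Farmer 3: others sum to 59; max(0, 55 - 59) = 0.
Farmer 4: others sum to 40; max(0, 55 - 40) = 15.
Farmer 5: others sum to 38; max(0, 55 - 38) = 17.
Total collected = 0 + 0 + 0 + 15 + 17 = 32.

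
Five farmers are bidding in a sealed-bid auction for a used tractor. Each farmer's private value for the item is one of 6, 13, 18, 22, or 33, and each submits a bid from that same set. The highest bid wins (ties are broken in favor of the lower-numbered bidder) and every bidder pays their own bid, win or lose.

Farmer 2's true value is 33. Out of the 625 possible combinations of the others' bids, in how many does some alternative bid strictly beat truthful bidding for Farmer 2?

317

Others bid (6, 6, 6, 6): truth gives 0; bid 13 gives 20 > 0. Violating.
Others bid (6, 6, 6, 13): truth gives 0; bid 13 gives 20 > 0. Violating.
Others bid (6, 6, 6, 18): truth gives 0; bid 18 gives 15 > 0. Violating.
Others bid (6, 6, 6, 22): truth gives 0; bid 22 gives 11 > 0. Violating.
Others bid (6, 6, 6, 33): truth gives 0; no alternative beats it.
Others bid (6, 6, 13, 33): truth gives 0; no alternative beats it.
(Checking all 625 profiles: 317 have a profitable deviation, 308 do not.)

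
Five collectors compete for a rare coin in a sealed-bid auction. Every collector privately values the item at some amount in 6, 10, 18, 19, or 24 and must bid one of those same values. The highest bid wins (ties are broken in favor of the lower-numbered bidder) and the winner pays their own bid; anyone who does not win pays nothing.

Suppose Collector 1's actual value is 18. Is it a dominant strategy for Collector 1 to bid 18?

Consider the case where Collector 2 bids 6, Collector 3 bids 6, Collector 4 bids 6 and Collector 5 bids 6.
Truthful bid 18: wins, pays 18, utility 18 - 18 = 0.
Bid 6 instead: wins, pays 6, utility 18 - 6 = 12.
Since 12 > 0, bidding 6 is strictly better here, so truthful bidding is not dominant.

No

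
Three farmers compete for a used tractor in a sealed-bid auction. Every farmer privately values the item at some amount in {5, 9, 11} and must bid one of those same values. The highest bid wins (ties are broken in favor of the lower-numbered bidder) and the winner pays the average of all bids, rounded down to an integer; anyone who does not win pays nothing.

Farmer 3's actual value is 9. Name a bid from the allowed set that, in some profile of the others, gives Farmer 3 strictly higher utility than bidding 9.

Suppose Farmer 1 bids 5 and Farmer 2 bids 9.
Bid 9: loses, pays 0, utility 0.
Bid 11: wins, pays 8, utility 9 - 8 = 1.
So bidding 11 beats truth here (1 > 0).

11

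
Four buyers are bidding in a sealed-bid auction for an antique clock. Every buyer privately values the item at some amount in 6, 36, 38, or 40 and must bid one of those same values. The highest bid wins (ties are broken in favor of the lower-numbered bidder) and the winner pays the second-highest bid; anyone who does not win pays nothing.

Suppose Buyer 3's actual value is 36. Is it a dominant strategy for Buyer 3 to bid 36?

Check each profile of the others' bids and compare truth against every alternative bid.
Others bid (6, 6, 6): truth gives 30, best alternative gives 30.
Others bid (6, 6, 36): truth gives 0, best alternative gives 0.
Others bid (6, 6, 38): truth gives 0, best alternative gives 0.
Others bid (6, 6, 40): truth gives 0, best alternative gives 0.
Others bid (6, 36, 6): truth gives 0, best alternative gives 0.
Others bid (6, 36, 36): truth gives 0, best alternative gives 0.
(Remaining 58 profiles checked similarly; truth is weakly best in each.)
In every case the truthful bid is at least as good as any alternative, so it is a dominant strategy.

Yes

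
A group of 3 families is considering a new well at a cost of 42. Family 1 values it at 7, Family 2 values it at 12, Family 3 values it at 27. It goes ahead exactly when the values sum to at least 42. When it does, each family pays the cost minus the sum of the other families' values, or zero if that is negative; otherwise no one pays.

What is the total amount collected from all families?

Total value 46 ≥ cost 42, so it is built.
Family 1: others sum to 39; max(0, 42 - 39) = 3.
Family 2: others sum to 34; max(0, 42 - 34) = 8.
Family 3: others sum to 19; max(0, 42 - 19) = 23.
Total collected = 3 + 8 + 23 = 34.

34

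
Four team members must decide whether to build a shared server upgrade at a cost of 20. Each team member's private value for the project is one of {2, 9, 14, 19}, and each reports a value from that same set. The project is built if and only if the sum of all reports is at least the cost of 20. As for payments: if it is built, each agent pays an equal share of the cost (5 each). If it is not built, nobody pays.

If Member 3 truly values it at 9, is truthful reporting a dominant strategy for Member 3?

No

Consider the case where Member 1 reports 2, Member 2 reports 2 and Member 4 reports 2.
Truthful report 9: project not built, utility 0.
Report 14 instead: project built, pays 5, utility 9 - 5 = 4.
Since 4 > 0, reporting 14 is strictly better here, so truthful reporting is not dominant.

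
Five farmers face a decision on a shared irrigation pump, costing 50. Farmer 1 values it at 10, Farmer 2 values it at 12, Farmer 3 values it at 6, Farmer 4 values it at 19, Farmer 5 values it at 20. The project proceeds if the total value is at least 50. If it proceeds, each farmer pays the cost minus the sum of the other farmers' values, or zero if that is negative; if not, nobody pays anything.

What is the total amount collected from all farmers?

Total value 67 ≥ cost 50, so it is built.
Farmer 1: others sum to 57; max(0, 50 - 57) = 0.
Farmer 2: others sum to 55; max(0, 50 - 55) = 0.
Farmer 3: others sum to 61; max(0, 50 - 61) = 0.
Farmer 4: others sum to 48; max(0, 50 - 48) = 2.
Farmer 5: others sum to 47; max(0, 50 - 47) = 3.
Total collected = 0 + 0 + 0 + 2 + 3 = 5.

5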